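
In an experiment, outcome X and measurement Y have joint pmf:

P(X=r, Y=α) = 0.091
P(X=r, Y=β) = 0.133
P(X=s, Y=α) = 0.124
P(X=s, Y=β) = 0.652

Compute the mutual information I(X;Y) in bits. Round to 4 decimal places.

Marginals: p(X) = (0.2240, 0.7760), p(Y) = (0.2150, 0.7850).
I(X;Y) = H(X) + H(Y) − H(X,Y).
H(X) = 0.7674, H(Y) = 0.7509, H(X,Y) = 1.4775.
I(X;Y) = 0.7674 + 0.7509 − 1.4775 = 0.0408 bits.

0.0408 bits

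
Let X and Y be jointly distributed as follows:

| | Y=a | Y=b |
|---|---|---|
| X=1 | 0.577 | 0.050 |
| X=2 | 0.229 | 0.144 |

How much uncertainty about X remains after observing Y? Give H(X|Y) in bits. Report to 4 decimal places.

Marginals: p(X) = (0.6270, 0.3730), p(Y) = (0.8060, 0.1940).
H(X|Y) = Σ p(Y) · H(X|Y=·).
  Y=a: p=0.8060, H(X|Y=a) = 0.8610
  Y=b: p=0.1940, H(X|Y=b) = 0.8233
Weighted sum = 0.8537 bits.

0.8537 bits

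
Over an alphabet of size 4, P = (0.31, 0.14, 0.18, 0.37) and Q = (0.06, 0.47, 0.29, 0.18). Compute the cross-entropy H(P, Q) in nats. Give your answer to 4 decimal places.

H(P,Q) = −Σ p·ln q.
  −0.31·ln(0.06) = 0.87216
  −0.14·ln(0.47) = 0.10570
  −0.18·ln(0.29) = 0.22282
  −0.37·ln(0.18) = 0.63448
H(P,Q) = 1.8352 nats.

1.8352 nats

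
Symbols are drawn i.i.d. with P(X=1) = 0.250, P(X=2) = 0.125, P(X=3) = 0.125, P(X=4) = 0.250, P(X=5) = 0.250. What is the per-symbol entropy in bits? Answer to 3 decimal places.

2.250 bits

H(X) = −Σ p·log₂ p.
  −(0.250)·log₂(0.250) = 0.5000
  −(0.125)·log₂(0.125) = 0.3750
  −(0.125)·log₂(0.125) = 0.3750
  −(0.250)·log₂(0.250) = 0.5000
  −(0.250)·log₂(0.250) = 0.5000
Sum: 0.5000 + 0.3750 + 0.3750 + 0.5000 + 0.5000 = 2.250 bits.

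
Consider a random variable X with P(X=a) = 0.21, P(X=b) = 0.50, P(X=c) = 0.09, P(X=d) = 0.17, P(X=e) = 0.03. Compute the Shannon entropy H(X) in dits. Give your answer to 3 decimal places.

0.563 dits

H(X) = −Σ p·log₁₀ p.
  −(0.21)·log₁₀(0.21) = 0.1423
  −(0.50)·log₁₀(0.50) = 0.1505
  −(0.09)·log₁₀(0.09) = 0.0941
  −(0.17)·log₁₀(0.17) = 0.1308
  −(0.03)·log₁₀(0.03) = 0.0457
Sum: 0.1423 + 0.1505 + 0.0941 + 0.1308 + 0.0457 = 0.563 dits.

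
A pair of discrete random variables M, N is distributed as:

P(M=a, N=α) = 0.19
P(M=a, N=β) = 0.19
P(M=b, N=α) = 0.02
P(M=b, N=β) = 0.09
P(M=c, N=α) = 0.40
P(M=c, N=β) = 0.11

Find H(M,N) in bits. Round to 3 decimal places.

H(M,N) = −Σ p(x,y)·log₂ p(x,y) over all 6 cells.
  cell (a,α): −0.19·log₂0.19 = 0.4552
  cell (a,β): −0.19·log₂0.19 = 0.4552
  cell (b,α): −0.02·log₂0.02 = 0.1129
  cell (b,β): −0.09·log₂0.09 = 0.3127
  cell (c,α): −0.40·log₂0.40 = 0.5288
  cell (c,β): −0.11·log₂0.11 = 0.3503
Sum = 2.215 bits.

2.215 bits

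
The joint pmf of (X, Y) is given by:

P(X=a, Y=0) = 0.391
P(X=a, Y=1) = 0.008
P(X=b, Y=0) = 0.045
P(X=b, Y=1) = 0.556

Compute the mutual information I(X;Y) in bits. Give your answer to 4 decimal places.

0.7009 bits

Marginals: p(X) = (0.3990, 0.6010), p(Y) = (0.4360, 0.5640).
I(X;Y) = Σ p(x,y)·log₂[p(x,y)/(p(x)p(y))].
  (a,0): 0.391·log₂(2.2476) = 0.45684
  (a,1): 0.008·log₂(0.0355) = -0.03851
  (b,0): 0.045·log₂(0.1717) = -0.11438
  (b,1): 0.556·log₂(1.6403) = 0.39696
Sum = 0.7009 bits.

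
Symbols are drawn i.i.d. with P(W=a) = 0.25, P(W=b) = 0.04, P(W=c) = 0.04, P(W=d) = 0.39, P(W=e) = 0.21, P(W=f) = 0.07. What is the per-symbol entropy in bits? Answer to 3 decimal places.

H(W) = −Σ p·log₂ p.
  −(0.25)·log₂(0.25) = 0.5000
  −(0.04)·log₂(0.04) = 0.1858
  −(0.04)·log₂(0.04) = 0.1858
  −(0.39)·log₂(0.39) = 0.5298
  −(0.21)·log₂(0.21) = 0.4728
  −(0.07)·log₂(0.07) = 0.2686
Sum: 0.5000 + 0.1858 + 0.1858 + 0.5298 + 0.4728 + 0.2686 = 2.143 bits.

2.143 bits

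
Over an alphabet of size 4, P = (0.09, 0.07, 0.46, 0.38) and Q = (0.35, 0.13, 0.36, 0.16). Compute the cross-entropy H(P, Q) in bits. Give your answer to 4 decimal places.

H(P,Q) = −Σ p·log₂ q.
  −0.09·log₂(0.35) = 0.13631
  −0.07·log₂(0.13) = 0.20604
  −0.46·log₂(0.36) = 0.67801
  −0.38·log₂(0.16) = 1.00467
H(P,Q) = 2.0250 bits.

2.0250 bits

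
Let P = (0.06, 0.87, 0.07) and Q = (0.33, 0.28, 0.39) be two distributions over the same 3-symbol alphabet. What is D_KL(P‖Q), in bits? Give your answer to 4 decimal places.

1.1019 bits

D(P‖Q) = Σ p·log₂(p/q).
  0.06·log₂(0.06/0.33) = -0.14757
  0.87·log₂(0.87/0.28) = 1.42296
  0.07·log₂(0.07/0.39) = -0.17346
D(P‖Q) = 1.1019 bits.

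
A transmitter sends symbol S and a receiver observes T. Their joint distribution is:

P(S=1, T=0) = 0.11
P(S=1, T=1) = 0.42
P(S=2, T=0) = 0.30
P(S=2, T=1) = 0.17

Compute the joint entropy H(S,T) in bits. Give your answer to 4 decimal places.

1.8316 bits

H(S,T) = −Σ p(x,y)·log₂ p(x,y) over all 4 cells.
  cell (1,0): −0.11·log₂0.11 = 0.35029
  cell (1,1): −0.42·log₂0.42 = 0.52565
  cell (2,0): −0.30·log₂0.30 = 0.52109
  cell (2,1): −0.17·log₂0.17 = 0.43459
Sum = 1.8316 bits.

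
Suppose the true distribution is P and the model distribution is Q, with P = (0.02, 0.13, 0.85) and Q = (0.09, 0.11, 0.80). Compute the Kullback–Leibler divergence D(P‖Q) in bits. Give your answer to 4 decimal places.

0.0623 bits

D(P‖Q) = Σ p·log₂(p/q).
  0.02·log₂(0.02/0.09) = -0.04340
  0.13·log₂(0.13/0.11) = 0.03133
  0.85·log₂(0.85/0.80) = 0.07434
D(P‖Q) = 0.0623 bits.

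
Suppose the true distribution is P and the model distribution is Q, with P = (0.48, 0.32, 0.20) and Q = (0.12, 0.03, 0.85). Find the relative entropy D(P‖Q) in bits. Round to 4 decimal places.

D(P‖Q) = Σ p·log₂(p/q).
  0.48·log₂(0.48/0.12) = 0.96000
  0.32·log₂(0.32/0.03) = 1.09281
  0.20·log₂(0.20/0.85) = -0.41749
D(P‖Q) = 1.6353 bits.

1.6353 bits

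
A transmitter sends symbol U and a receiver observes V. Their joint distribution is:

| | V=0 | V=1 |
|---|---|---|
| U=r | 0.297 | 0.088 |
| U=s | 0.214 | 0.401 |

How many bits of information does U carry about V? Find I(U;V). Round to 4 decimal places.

0.1278 bits

Marginals: p(U) = (0.3850, 0.6150), p(V) = (0.5110, 0.4890).
I(U;V) = H(U) + H(V) − H(U,V).
H(U) = 0.9615, H(V) = 0.9997, H(U,V) = 1.8334.
I(U;V) = 0.9615 + 0.9997 − 1.8334 = 0.1278 bits.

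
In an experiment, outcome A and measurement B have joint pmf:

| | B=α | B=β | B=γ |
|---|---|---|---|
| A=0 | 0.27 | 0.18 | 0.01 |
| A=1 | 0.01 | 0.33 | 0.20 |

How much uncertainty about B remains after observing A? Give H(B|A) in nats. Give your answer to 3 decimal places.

0.752 nats

Chain rule: H(B|A) = H(A,B) − H(A).
Marginals: p(A) = (0.4600, 0.5400), p(B) = (0.2800, 0.5100, 0.2100).
H(A,B) = 1.4420 nats; H(A) = 0.6899 nats.
H(B|A) = 1.4420 − 0.6899 = 0.752 nats.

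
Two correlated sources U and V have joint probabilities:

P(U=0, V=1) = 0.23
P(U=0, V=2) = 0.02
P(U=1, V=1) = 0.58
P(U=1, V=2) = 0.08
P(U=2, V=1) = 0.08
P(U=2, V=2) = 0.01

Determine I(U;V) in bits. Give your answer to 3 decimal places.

0.002 bits

Marginals: p(U) = (0.2500, 0.6600, 0.0900), p(V) = (0.8900, 0.1100).
I(U;V) = H(U) + H(V) − H(U,V).
H(U) = 1.2083, H(V) = 0.4999, H(U,V) = 1.7058.
I(U;V) = 1.2083 + 0.4999 − 1.7058 = 0.002 bits.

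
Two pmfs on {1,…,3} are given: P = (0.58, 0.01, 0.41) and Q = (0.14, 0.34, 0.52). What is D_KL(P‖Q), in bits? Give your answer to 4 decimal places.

D(P‖Q) = Σ p·log₂(p/q).
  0.58·log₂(0.58/0.14) = 1.18936
  0.01·log₂(0.01/0.34) = -0.05087
  0.41·log₂(0.41/0.52) = -0.14058
D(P‖Q) = 0.9979 bits.

0.9979 bits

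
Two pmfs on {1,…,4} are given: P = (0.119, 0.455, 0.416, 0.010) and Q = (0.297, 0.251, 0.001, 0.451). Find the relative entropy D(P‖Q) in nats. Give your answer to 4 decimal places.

D(P‖Q) = Σ p·ln(p/q).
  0.119·ln(0.119/0.297) = -0.10884
  0.455·ln(0.455/0.251) = 0.27065
  0.416·ln(0.416/0.001) = 2.50877
  0.010·ln(0.010/0.451) = -0.03809
D(P‖Q) = 2.6325 nats.

2.6325 nats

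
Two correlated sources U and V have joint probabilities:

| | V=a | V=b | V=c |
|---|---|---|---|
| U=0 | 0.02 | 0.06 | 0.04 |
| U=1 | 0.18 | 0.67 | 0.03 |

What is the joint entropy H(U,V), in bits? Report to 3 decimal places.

H(U,V) = −Σ p(x,y)·log₂ p(x,y) over all 6 cells.
  cell (0,a): −0.02·log₂0.02 = 0.1129
  cell (0,b): −0.06·log₂0.06 = 0.2435
  cell (0,c): −0.04·log₂0.04 = 0.1858
  cell (1,a): −0.18·log₂0.18 = 0.4453
  cell (1,b): −0.67·log₂0.67 = 0.3871
  cell (1,c): −0.03·log₂0.03 = 0.1518
Sum = 1.526 bits.

1.526 bits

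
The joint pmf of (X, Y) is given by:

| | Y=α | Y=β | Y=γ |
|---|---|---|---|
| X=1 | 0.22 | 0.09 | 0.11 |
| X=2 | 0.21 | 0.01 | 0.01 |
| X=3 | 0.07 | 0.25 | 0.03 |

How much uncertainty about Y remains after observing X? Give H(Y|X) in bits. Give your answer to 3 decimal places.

Marginals: p(X) = (0.4200, 0.2300, 0.3500), p(Y) = (0.5000, 0.3500, 0.1500).
H(Y|X) = Σ p(X) · H(Y|X=·).
  X=1: p=0.4200, H(Y|X=1) = 1.4711
  X=2: p=0.2300, H(Y|X=2) = 0.5132
  X=3: p=0.3500, H(Y|X=3) = 1.1149
Weighted sum = 1.126 bits.

1.126 bits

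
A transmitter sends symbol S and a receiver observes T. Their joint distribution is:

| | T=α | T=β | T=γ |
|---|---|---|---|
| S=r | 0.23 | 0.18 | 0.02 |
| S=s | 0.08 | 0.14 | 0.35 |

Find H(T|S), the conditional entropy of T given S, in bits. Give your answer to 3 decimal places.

Marginals: p(S) = (0.4300, 0.5700), p(T) = (0.3100, 0.3200, 0.3700).
H(T|S) = Σ p(S) · H(T|S=·).
  S=r: p=0.4300, H(T|S=r) = 1.2146
  S=s: p=0.5700, H(T|S=s) = 1.3271
Weighted sum = 1.279 bits.

1.279 bits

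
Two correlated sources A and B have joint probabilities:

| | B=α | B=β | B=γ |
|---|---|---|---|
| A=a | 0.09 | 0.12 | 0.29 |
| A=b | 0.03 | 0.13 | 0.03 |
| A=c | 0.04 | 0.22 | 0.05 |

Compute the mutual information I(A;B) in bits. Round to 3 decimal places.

Marginals: p(A) = (0.5000, 0.1900, 0.3100), p(B) = (0.1600, 0.4700, 0.3700).
I(A;B) = Σ p(x,y)·log₂[p(x,y)/(p(x)p(y))].
  (a,α): 0.09·log₂(1.1250) = 0.0153
  (a,β): 0.12·log₂(0.5106) = -0.1164
  (a,γ): 0.29·log₂(1.5676) = 0.1881
  (b,α): 0.03·log₂(0.9868) = -0.0006
  (b,β): 0.13·log₂(1.4558) = 0.0704
  (b,γ): 0.03·log₂(0.4267) = -0.0369
  (c,α): 0.04·log₂(0.8065) = -0.0124
  (c,β): 0.22·log₂(1.5100) = 0.1308
  (c,γ): 0.05·log₂(0.4359) = -0.0599
Sum = 0.178 bits.

0.178 bits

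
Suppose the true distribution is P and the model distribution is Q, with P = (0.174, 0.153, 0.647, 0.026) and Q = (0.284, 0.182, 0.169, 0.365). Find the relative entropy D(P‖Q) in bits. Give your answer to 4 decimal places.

D(P‖Q) = Σ p·log₂(p/q).
  0.174·log₂(0.174/0.284) = -0.12298
  0.153·log₂(0.153/0.182) = -0.03831
  0.647·log₂(0.647/0.169) = 1.25307
  0.026·log₂(0.026/0.365) = -0.09909
D(P‖Q) = 0.9927 bits.

0.9927 bits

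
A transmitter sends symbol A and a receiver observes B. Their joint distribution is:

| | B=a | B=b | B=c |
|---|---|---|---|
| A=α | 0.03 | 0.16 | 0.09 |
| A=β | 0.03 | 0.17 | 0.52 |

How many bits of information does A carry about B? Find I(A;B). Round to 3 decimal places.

0.097 bits

Marginals: p(A) = (0.2800, 0.7200), p(B) = (0.0600, 0.3300, 0.6100).
I(A;B) = Σ p(x,y)·log₂[p(x,y)/(p(x)p(y))].
  (α,a): 0.03·log₂(1.7857) = 0.0251
  (α,b): 0.16·log₂(1.7316) = 0.1267
  (α,c): 0.09·log₂(0.5269) = -0.0832
  (β,a): 0.03·log₂(0.6944) = -0.0158
  (β,b): 0.17·log₂(0.7155) = -0.0821
  (β,c): 0.52·log₂(1.1840) = 0.1267
Sum = 0.097 bits.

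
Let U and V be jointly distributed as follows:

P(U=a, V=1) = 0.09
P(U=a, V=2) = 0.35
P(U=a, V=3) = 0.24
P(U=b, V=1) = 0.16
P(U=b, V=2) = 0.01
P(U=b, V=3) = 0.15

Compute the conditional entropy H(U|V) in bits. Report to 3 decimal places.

0.676 bits

Marginals: p(U) = (0.6800, 0.3200), p(V) = (0.2500, 0.3600, 0.3900).
H(U|V) = Σ p(V) · H(U|V=·).
  V=1: p=0.2500, H(U|V=1) = 0.9427
  V=2: p=0.3600, H(U|V=2) = 0.1831
  V=3: p=0.3900, H(U|V=3) = 0.9612
Weighted sum = 0.676 bits.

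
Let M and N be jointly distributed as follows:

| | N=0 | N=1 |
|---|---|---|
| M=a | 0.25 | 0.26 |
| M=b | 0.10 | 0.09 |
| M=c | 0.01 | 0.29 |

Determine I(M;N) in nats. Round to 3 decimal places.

0.125 nats

Marginals: p(M) = (0.5100, 0.1900, 0.3000), p(N) = (0.3600, 0.6400).
I(M;N) = H(M) + H(N) − H(M,N).
H(M) = 1.0201, H(N) = 0.6534, H(M,N) = 1.5488.
I(M;N) = 1.0201 + 0.6534 − 1.5488 = 0.125 nats.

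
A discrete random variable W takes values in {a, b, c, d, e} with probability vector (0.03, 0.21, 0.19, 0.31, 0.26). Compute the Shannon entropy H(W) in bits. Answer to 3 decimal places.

2.109 bits

H(W) = −Σ p·log₂ p.
  −(0.03)·log₂(0.03) = 0.1518
  −(0.21)·log₂(0.21) = 0.4728
  −(0.19)·log₂(0.19) = 0.4552
  −(0.31)·log₂(0.31) = 0.5238
  −(0.26)·log₂(0.26) = 0.5053
Sum: 0.1518 + 0.4728 + 0.4552 + 0.5238 + 0.5053 = 2.109 bits.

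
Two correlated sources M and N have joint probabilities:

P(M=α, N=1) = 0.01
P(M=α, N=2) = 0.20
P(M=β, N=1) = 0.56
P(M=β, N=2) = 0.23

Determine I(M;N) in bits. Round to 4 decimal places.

Marginals: p(M) = (0.2100, 0.7900), p(N) = (0.5700, 0.4300).
I(M;N) = H(M) + H(N) − H(M,N).
H(M) = 0.7415, H(N) = 0.9858, H(M,N) = 1.4869.
I(M;N) = 0.7415 + 0.9858 − 1.4869 = 0.2404 bits.

0.2404 bits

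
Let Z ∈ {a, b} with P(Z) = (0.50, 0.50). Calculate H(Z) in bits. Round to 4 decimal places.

1.0000 bits

H(Z) = −Σ p·log₂ p.
  −(0.50)·log₂(0.50) = 0.50000
  −(0.50)·log₂(0.50) = 0.50000
Sum: 0.50000 + 0.50000 = 1.0000 bits.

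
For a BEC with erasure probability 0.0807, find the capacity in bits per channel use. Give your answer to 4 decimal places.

Binary erasure channel: capacity C = 1 − ε.
C = 1 − 0.0807 = 0.9193 bits per channel use.

0.9193 bits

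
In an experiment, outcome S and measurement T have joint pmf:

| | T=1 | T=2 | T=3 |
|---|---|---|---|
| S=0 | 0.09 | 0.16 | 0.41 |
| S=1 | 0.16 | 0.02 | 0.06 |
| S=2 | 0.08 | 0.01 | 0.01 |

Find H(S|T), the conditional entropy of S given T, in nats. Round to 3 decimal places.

0.676 nats

Chain rule: H(S|T) = H(S,T) − H(T).
Marginals: p(S) = (0.6600, 0.2400, 0.1000), p(T) = (0.3300, 0.1900, 0.4800).
H(S,T) = 1.7099 nats; H(T) = 1.0337 nats.
H(S|T) = 1.7099 − 1.0337 = 0.676 nats.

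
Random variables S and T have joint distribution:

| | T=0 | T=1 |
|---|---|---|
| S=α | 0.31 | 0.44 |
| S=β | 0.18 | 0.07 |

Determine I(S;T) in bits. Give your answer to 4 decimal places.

0.0522 bits

Marginals: p(S) = (0.7500, 0.2500), p(T) = (0.4900, 0.5100).
I(S;T) = Σ p(x,y)·log₂[p(x,y)/(p(x)p(y))].
  (α,0): 0.31·log₂(0.8435) = -0.07610
  (α,1): 0.44·log₂(1.1503) = 0.08890
  (β,0): 0.18·log₂(1.4694) = 0.09994
  (β,1): 0.07·log₂(0.5490) = -0.06055
Sum = 0.0522 bits.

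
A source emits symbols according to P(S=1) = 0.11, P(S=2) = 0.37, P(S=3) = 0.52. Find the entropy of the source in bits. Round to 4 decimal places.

H(S) = −Σ p·log₂ p.
  −(0.11)·log₂(0.11) = 0.35029
  −(0.37)·log₂(0.37) = 0.53073
  −(0.52)·log₂(0.52) = 0.49058
Sum: 0.35029 + 0.53073 + 0.49058 = 1.3716 bits.

1.3716 bits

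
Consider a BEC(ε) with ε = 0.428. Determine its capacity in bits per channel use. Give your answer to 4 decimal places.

Binary erasure channel: capacity C = 1 − ε.
C = 1 − 0.428 = 0.5720 bits per channel use.

0.5720 bits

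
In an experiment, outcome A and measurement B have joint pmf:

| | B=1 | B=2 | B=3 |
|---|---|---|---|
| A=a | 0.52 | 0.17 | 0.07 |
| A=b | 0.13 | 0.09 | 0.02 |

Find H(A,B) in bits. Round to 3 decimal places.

H(A,B) = −Σ p(x,y)·log₂ p(x,y) over all 6 cells.
  cell (a,1): −0.52·log₂0.52 = 0.4906
  cell (a,2): −0.17·log₂0.17 = 0.4346
  cell (a,3): −0.07·log₂0.07 = 0.2686
  cell (b,1): −0.13·log₂0.13 = 0.3826
  cell (b,2): −0.09·log₂0.09 = 0.3127
  cell (b,3): −0.02·log₂0.02 = 0.1129
Sum = 2.002 bits.

2.002 bits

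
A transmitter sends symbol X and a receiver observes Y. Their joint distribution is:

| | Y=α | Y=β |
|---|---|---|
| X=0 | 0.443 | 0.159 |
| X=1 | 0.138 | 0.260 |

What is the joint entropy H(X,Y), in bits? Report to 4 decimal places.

H(X,Y) = −Σ p(x,y)·log₂ p(x,y) over all 4 cells.
  cell (0,α): −0.443·log₂0.443 = 0.52036
  cell (0,β): −0.159·log₂0.159 = 0.42181
  cell (1,α): −0.138·log₂0.138 = 0.39430
  cell (1,β): −0.260·log₂0.260 = 0.50529
Sum = 1.8418 bits.

1.8418 bits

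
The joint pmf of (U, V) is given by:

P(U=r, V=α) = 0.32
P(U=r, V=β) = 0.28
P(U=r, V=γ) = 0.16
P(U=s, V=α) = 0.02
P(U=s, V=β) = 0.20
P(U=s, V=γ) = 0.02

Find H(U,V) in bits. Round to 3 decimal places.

H(U,V) = −Σ p(x,y)·log₂ p(x,y) over all 6 cells.
  cell (r,α): −0.32·log₂0.32 = 0.5260
  cell (r,β): −0.28·log₂0.28 = 0.5142
  cell (r,γ): −0.16·log₂0.16 = 0.4230
  cell (s,α): −0.02·log₂0.02 = 0.1129
  cell (s,β): −0.20·log₂0.20 = 0.4644
  cell (s,γ): −0.02·log₂0.02 = 0.1129
Sum = 2.153 bits.

2.153 bits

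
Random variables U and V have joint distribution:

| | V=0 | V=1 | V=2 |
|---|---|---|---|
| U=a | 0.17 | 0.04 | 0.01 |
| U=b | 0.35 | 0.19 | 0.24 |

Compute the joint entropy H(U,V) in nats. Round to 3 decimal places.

H(U,V) = −Σ p(x,y)·ln p(x,y) over all 6 cells.
  cell (a,0): −0.17·ln0.17 = 0.3012
  cell (a,1): −0.04·ln0.04 = 0.1288
  cell (a,2): −0.01·ln0.01 = 0.0461
  cell (b,0): −0.35·ln0.35 = 0.3674
  cell (b,1): −0.19·ln0.19 = 0.3155
  cell (b,2): −0.24·ln0.24 = 0.3425
Sum = 1.502 nats.

1.502 nats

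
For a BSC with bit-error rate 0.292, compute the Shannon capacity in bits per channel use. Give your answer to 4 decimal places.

0.1287 bits

Binary symmetric channel: C = 1 − h₂(ε) where h₂ is the binary entropy function.
h₂(0.292) = −0.292·log₂0.292 − 0.708·log₂0.708 = 0.8713.
C = 1 − 0.8713 = 0.1287 bits per channel use.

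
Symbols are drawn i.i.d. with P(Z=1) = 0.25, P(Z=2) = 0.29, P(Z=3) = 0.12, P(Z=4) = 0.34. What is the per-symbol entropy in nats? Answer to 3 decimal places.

1.327 nats

H(Z) = −Σ p·ln p.
  −(0.25)·ln(0.25) = 0.3466
  −(0.29)·ln(0.29) = 0.3590
  −(0.12)·ln(0.12) = 0.2544
  −(0.34)·ln(0.34) = 0.3668
Sum: 0.3466 + 0.3590 + 0.2544 + 0.3668 = 1.327 nats.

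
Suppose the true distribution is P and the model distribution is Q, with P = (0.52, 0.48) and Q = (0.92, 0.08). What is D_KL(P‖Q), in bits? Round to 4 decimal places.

0.8128 bits

D(P‖Q) = Σ p·log₂(p/q).
  0.52·log₂(0.52/0.92) = -0.42802
  0.48·log₂(0.48/0.08) = 1.24078
D(P‖Q) = 0.8128 bits.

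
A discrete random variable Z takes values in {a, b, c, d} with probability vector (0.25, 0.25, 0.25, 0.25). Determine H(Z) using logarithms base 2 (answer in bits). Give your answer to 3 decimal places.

2.000 bits

H(Z) = −Σ p·log₂ p.
  −(0.25)·log₂(0.25) = 0.5000
  −(0.25)·log₂(0.25) = 0.5000
  −(0.25)·log₂(0.25) = 0.5000
  −(0.25)·log₂(0.25) = 0.5000
Sum: 0.5000 + 0.5000 + 0.5000 + 0.5000 = 2.000 bits.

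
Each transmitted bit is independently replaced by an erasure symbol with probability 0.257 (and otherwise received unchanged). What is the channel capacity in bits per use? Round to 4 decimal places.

Binary erasure channel: capacity C = 1 − ε.
C = 1 − 0.257 = 0.7430 bits per channel use.

0.7430 bits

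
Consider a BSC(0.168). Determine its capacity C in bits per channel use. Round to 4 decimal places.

0.3469 bits

Binary symmetric channel: C = 1 − h₂(ε) where h₂ is the binary entropy function.
h₂(0.168) = −0.168·log₂0.168 − 0.832·log₂0.832 = 0.6531.
C = 1 − 0.6531 = 0.3469 bits per channel use.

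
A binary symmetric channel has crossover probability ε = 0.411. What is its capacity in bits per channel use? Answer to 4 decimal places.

Binary symmetric channel: C = 1 − h₂(ε) where h₂ is the binary entropy function.
h₂(0.411) = −0.411·log₂0.411 − 0.589·log₂0.589 = 0.9770.
C = 1 − 0.9770 = 0.0230 bits per channel use.

0.0230 bits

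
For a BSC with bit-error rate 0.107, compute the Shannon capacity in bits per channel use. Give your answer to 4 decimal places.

0.5092 bits

Binary symmetric channel: C = 1 − h₂(ε) where h₂ is the binary entropy function.
h₂(0.107) = −0.107·log₂0.107 − 0.893·log₂0.893 = 0.4908.
C = 1 − 0.4908 = 0.5092 bits per channel use.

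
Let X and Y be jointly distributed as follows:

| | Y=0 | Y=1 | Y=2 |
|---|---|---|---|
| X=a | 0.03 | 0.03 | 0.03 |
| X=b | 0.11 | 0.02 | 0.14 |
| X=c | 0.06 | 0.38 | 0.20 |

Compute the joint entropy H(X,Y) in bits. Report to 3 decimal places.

H(X,Y) = −Σ p(x,y)·log₂ p(x,y) over all 9 cells.
  cell (a,0): −0.03·log₂0.03 = 0.1518
  cell (a,1): −0.03·log₂0.03 = 0.1518
  cell (a,2): −0.03·log₂0.03 = 0.1518
  cell (b,0): −0.11·log₂0.11 = 0.3503
  cell (b,1): −0.02·log₂0.02 = 0.1129
  cell (b,2): −0.14·log₂0.14 = 0.3971
  cell (c,0): −0.06·log₂0.06 = 0.2435
  cell (c,1): −0.38·log₂0.38 = 0.5305
  cell (c,2): −0.20·log₂0.20 = 0.4644
Sum = 2.554 bits.

2.554 bits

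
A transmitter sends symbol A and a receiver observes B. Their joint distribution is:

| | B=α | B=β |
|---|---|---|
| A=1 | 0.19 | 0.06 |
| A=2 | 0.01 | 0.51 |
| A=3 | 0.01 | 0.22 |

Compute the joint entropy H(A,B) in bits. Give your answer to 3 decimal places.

H(A,B) = −Σ p(x,y)·log₂ p(x,y) over all 6 cells.
  cell (1,α): −0.19·log₂0.19 = 0.4552
  cell (1,β): −0.06·log₂0.06 = 0.2435
  cell (2,α): −0.01·log₂0.01 = 0.0664
  cell (2,β): −0.51·log₂0.51 = 0.4954
  cell (3,α): −0.01·log₂0.01 = 0.0664
  cell (3,β): −0.22·log₂0.22 = 0.4806
Sum = 1.808 bits.

1.808 bits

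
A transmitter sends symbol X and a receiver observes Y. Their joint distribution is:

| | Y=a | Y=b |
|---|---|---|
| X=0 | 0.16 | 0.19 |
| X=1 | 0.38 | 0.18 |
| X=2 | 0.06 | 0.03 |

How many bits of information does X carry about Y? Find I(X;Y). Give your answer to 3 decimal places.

0.033 bits

Marginals: p(X) = (0.3500, 0.5600, 0.0900), p(Y) = (0.6000, 0.4000).
I(X;Y) = H(X) + H(Y) − H(X,Y).
H(X) = 1.3112, H(Y) = 0.9710, H(X,Y) = 2.2493.
I(X;Y) = 1.3112 + 0.9710 − 2.2493 = 0.033 bits.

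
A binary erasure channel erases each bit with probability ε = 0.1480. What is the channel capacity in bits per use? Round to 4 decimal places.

Binary erasure channel: capacity C = 1 − ε.
C = 1 − 0.1480 = 0.8520 bits per channel use.

0.8520 bits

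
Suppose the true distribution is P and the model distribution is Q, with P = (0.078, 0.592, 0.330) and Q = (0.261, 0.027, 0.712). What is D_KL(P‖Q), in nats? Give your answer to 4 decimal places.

1.4799 nats

D(P‖Q) = Σ p·ln(p/q).
  0.078·ln(0.078/0.261) = -0.09421
  0.592·ln(0.592/0.027) = 1.82790
  0.330·ln(0.330/0.712) = -0.25377
D(P‖Q) = 1.4799 nats.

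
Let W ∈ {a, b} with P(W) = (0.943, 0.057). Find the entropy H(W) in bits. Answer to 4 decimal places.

H(W) = −Σ p·log₂ p.
  −(0.943)·log₂(0.943) = 0.07984
  −(0.057)·log₂(0.057) = 0.23557
Sum: 0.07984 + 0.23557 = 0.3154 bits.

0.3154 bits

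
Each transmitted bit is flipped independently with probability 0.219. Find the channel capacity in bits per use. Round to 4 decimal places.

0.2417 bits

Binary symmetric channel: C = 1 − h₂(ε) where h₂ is the binary entropy function.
h₂(0.219) = −0.219·log₂0.219 − 0.781·log₂0.781 = 0.7583.
C = 1 − 0.7583 = 0.2417 bits per channel use.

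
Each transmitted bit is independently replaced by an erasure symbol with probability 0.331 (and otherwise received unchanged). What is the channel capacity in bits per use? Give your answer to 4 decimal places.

0.6690 bits

Binary erasure channel: capacity C = 1 − ε.
C = 1 − 0.331 = 0.6690 bits per channel use.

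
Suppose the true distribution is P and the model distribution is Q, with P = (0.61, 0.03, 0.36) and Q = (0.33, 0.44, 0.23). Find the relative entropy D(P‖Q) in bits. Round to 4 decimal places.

0.6571 bits

D(P‖Q) = Σ p·log₂(p/q).
  0.61·log₂(0.61/0.33) = 0.54067
  0.03·log₂(0.03/0.44) = -0.11623
  0.36·log₂(0.36/0.23) = 0.23269
D(P‖Q) = 0.6571 bits.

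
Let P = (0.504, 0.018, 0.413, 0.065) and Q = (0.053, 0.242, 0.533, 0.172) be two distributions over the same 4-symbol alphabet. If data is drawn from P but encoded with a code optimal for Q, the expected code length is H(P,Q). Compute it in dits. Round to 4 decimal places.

0.8166 dits

H(P,Q) = −Σ p·log₁₀ q.
  −0.504·log₁₀(0.053) = 0.64296
  −0.018·log₁₀(0.242) = 0.01109
  −0.413·log₁₀(0.533) = 0.11286
  −0.065·log₁₀(0.172) = 0.04969
H(P,Q) = 0.8166 dits.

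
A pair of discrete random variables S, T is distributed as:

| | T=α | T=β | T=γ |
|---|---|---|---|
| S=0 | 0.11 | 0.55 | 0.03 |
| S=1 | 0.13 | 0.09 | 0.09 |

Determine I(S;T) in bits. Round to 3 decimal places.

Marginals: p(S) = (0.6900, 0.3100), p(T) = (0.2400, 0.6400, 0.1200).
I(S;T) = H(S) + H(T) − H(S,T).
H(S) = 0.8932, H(T) = 1.2733, H(S,T) = 1.9844.
I(S;T) = 0.8932 + 1.2733 − 1.9844 = 0.182 bits.

0.182 bits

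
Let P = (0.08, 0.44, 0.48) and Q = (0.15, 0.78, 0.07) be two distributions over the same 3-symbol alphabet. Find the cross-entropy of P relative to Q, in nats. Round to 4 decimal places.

H(P,Q) = −Σ p·ln q.
  −0.08·ln(0.15) = 0.15177
  −0.44·ln(0.78) = 0.10932
  −0.48·ln(0.07) = 1.27644
H(P,Q) = 1.5375 nats.

1.5375 nats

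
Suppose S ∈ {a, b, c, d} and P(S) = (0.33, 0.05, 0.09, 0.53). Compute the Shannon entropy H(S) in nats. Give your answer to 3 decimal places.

H(S) = −Σ p·ln p.
  −(0.33)·ln(0.33) = 0.3659
  −(0.05)·ln(0.05) = 0.1498
  −(0.09)·ln(0.09) = 0.2167
  −(0.53)·ln(0.53) = 0.3365
Sum: 0.3659 + 0.1498 + 0.2167 + 0.3365 = 1.069 nats.

1.069 nats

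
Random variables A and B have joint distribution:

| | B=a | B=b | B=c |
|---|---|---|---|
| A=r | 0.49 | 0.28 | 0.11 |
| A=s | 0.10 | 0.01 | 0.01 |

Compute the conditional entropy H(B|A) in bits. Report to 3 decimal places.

1.304 bits

Marginals: p(A) = (0.8800, 0.1200), p(B) = (0.5900, 0.2900, 0.1200).
H(B|A) = Σ p(A) · H(B|A=·).
  A=r: p=0.8800, H(B|A=r) = 1.3710
  A=s: p=0.1200, H(B|A=s) = 0.8167
Weighted sum = 1.304 bits.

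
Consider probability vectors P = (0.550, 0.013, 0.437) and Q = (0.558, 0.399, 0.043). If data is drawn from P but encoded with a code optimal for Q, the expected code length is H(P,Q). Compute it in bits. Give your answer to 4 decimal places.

H(P,Q) = −Σ p·log₂ q.
  −0.550·log₂(0.558) = 0.46291
  −0.013·log₂(0.399) = 0.01723
  −0.437·log₂(0.043) = 1.98377
H(P,Q) = 2.4639 bits.

2.4639 bits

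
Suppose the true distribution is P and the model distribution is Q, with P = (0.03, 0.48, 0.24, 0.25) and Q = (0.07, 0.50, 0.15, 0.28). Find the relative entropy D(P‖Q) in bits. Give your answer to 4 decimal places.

0.0569 bits

D(P‖Q) = Σ p·log₂(p/q).
  0.03·log₂(0.03/0.07) = -0.03667
  0.48·log₂(0.48/0.50) = -0.02827
  0.24·log₂(0.24/0.15) = 0.16274
  0.25·log₂(0.25/0.28) = -0.04087
D(P‖Q) = 0.0569 bits.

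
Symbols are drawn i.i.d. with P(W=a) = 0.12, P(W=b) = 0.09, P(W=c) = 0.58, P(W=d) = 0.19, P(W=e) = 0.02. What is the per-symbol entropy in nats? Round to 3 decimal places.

1.181 nats

H(W) = −Σ p·ln p.
  −(0.12)·ln(0.12) = 0.2544
  −(0.09)·ln(0.09) = 0.2167
  −(0.58)·ln(0.58) = 0.3159
  −(0.19)·ln(0.19) = 0.3155
  −(0.02)·ln(0.02) = 0.0782
Sum: 0.2544 + 0.2167 + 0.3159 + 0.3155 + 0.0782 = 1.181 nats.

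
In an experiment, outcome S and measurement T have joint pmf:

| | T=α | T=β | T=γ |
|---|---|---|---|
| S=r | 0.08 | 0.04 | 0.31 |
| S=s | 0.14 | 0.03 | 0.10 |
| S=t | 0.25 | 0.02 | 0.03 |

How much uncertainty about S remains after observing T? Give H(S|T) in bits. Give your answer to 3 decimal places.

Chain rule: H(S|T) = H(S,T) − H(T).
Marginals: p(S) = (0.4300, 0.2700, 0.3000), p(T) = (0.4700, 0.0900, 0.4400).
H(S,T) = 2.6468 bits; H(T) = 1.3458 bits.
H(S|T) = 2.6468 − 1.3458 = 1.301 bits.

1.301 bits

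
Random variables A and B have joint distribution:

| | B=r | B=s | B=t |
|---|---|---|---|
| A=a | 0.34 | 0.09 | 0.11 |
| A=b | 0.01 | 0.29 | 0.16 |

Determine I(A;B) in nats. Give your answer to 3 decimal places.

0.254 nats

Marginals: p(A) = (0.5400, 0.4600), p(B) = (0.3500, 0.3800, 0.2700).
I(A;B) = Σ p(x,y)·ln[p(x,y)/(p(x)p(y))].
  (a,r): 0.34·ln(1.7989) = 0.1996
  (a,s): 0.09·ln(0.4386) = -0.0742
  (a,t): 0.11·ln(0.7545) = -0.0310
  (b,r): 0.01·ln(0.0621) = -0.0278
  (b,s): 0.29·ln(1.6590) = 0.1468
  (b,t): 0.16·ln(1.2882) = 0.0405
Sum = 0.254 nats.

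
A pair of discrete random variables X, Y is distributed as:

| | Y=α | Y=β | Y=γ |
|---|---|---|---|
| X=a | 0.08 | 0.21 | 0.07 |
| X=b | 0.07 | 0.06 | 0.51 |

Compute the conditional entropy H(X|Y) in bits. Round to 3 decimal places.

0.664 bits

Marginals: p(X) = (0.3600, 0.6400), p(Y) = (0.1500, 0.2700, 0.5800).
H(X|Y) = Σ p(Y) · H(X|Y=·).
  Y=α: p=0.1500, H(X|Y=α) = 0.9968
  Y=β: p=0.2700, H(X|Y=β) = 0.7642
  Y=γ: p=0.5800, H(X|Y=γ) = 0.5313
Weighted sum = 0.664 bits.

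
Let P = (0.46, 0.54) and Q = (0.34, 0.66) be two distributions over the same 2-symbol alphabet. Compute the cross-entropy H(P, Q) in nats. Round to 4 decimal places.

0.7206 nats

H(P,Q) = −Σ p·ln q.
  −0.46·ln(0.34) = 0.49625
  −0.54·ln(0.66) = 0.22438
H(P,Q) = 0.7206 nats.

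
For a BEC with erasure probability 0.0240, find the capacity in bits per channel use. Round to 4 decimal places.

0.9760 bits

Binary erasure channel: capacity C = 1 − ε.
C = 1 − 0.0240 = 0.9760 bits per channel use.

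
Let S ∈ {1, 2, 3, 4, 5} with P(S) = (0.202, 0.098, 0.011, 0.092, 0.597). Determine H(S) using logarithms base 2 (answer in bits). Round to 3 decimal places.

H(S) = −Σ p·log₂ p.
  −(0.202)·log₂(0.202) = 0.4661
  −(0.098)·log₂(0.098) = 0.3284
  −(0.011)·log₂(0.011) = 0.0716
  −(0.092)·log₂(0.092) = 0.3167
  −(0.597)·log₂(0.597) = 0.4443
Sum: 0.4661 + 0.3284 + 0.0716 + 0.3167 + 0.4443 = 1.627 bits.

1.627 bits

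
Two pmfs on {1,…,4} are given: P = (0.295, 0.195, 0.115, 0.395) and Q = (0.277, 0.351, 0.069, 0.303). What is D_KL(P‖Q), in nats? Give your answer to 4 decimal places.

D(P‖Q) = Σ p·ln(p/q).
  0.295·ln(0.295/0.277) = 0.01857
  0.195·ln(0.195/0.351) = -0.11462
  0.115·ln(0.115/0.069) = 0.05874
  0.395·ln(0.395/0.303) = 0.10474
D(P‖Q) = 0.0674 nats.

0.0674 nats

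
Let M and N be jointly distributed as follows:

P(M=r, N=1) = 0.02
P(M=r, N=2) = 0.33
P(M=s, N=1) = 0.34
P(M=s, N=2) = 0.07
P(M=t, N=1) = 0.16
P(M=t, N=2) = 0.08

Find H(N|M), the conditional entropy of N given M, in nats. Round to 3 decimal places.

Marginals: p(M) = (0.3500, 0.4100, 0.2400), p(N) = (0.5200, 0.4800).
H(N|M) = Σ p(M) · H(N|M=·).
  M=r: p=0.3500, H(N|M=r) = 0.2190
  M=s: p=0.4100, H(N|M=s) = 0.4570
  M=t: p=0.2400, H(N|M=t) = 0.6365
Weighted sum = 0.417 nats.

0.417 nats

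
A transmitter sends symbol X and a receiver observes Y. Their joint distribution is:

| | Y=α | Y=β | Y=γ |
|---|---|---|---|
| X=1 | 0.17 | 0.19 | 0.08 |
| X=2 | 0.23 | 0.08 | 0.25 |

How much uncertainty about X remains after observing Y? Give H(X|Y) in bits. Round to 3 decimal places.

0.894 bits

Chain rule: H(X|Y) = H(X,Y) − H(Y).
Marginals: p(X) = (0.4400, 0.5600), p(Y) = (0.4000, 0.2700, 0.3300).
H(X,Y) = 2.4605 bits; H(Y) = 1.5666 bits.
H(X|Y) = 2.4605 − 1.5666 = 0.894 bits.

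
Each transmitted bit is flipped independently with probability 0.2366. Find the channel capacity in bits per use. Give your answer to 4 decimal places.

Binary symmetric channel: C = 1 − h₂(ε) where h₂ is the binary entropy function.
h₂(0.2366) = −0.2366·log₂0.2366 − 0.7634·log₂0.7634 = 0.7893.
C = 1 − 0.7893 = 0.2107 bits per channel use.

0.2107 bits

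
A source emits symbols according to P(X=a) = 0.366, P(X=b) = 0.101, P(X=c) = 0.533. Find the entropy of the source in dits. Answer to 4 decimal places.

0.4060 dits

H(X) = −Σ p·log₁₀ p.
  −(0.366)·log₁₀(0.366) = 0.15977
  −(0.101)·log₁₀(0.101) = 0.10056
  −(0.533)·log₁₀(0.533) = 0.14565
Sum: 0.15977 + 0.10056 + 0.14565 = 0.4060 dits.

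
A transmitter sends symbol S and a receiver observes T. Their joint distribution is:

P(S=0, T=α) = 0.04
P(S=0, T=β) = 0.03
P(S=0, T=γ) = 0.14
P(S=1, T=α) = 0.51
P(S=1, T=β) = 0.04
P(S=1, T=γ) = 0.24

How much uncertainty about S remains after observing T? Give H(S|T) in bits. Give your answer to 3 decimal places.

Marginals: p(S) = (0.2100, 0.7900), p(T) = (0.5500, 0.0700, 0.3800).
H(S|T) = Σ p(T) · H(S|T=·).
  T=α: p=0.5500, H(S|T=α) = 0.3760
  T=β: p=0.0700, H(S|T=β) = 0.9852
  T=γ: p=0.3800, H(S|T=γ) = 0.9495
Weighted sum = 0.637 bits.

0.637 bits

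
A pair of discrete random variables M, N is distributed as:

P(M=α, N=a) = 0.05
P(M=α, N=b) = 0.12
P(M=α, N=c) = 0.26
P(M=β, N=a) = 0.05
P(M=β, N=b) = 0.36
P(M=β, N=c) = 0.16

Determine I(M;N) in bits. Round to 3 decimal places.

Marginals: p(M) = (0.4300, 0.5700), p(N) = (0.1000, 0.4800, 0.4200).
I(M;N) = H(M) + H(N) − H(M,N).
H(M) = 0.9858, H(N) = 1.3661, H(M,N) = 2.2582.
I(M;N) = 0.9858 + 1.3661 − 2.2582 = 0.094 bits.

0.094 bits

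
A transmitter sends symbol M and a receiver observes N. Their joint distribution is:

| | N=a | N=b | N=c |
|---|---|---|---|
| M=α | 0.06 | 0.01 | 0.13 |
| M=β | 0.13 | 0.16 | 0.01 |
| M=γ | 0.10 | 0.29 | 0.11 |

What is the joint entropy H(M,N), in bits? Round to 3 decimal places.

H(M,N) = −Σ p(x,y)·log₂ p(x,y) over all 9 cells.
  cell (α,a): −0.06·log₂0.06 = 0.2435
  cell (α,b): −0.01·log₂0.01 = 0.0664
  cell (α,c): −0.13·log₂0.13 = 0.3826
  cell (β,a): −0.13·log₂0.13 = 0.3826
  cell (β,b): −0.16·log₂0.16 = 0.4230
  cell (β,c): −0.01·log₂0.01 = 0.0664
  cell (γ,a): −0.10·log₂0.10 = 0.3322
  cell (γ,b): −0.29·log₂0.29 = 0.5179
  cell (γ,c): −0.11·log₂0.11 = 0.3503
Sum = 2.765 bits.

2.765 bits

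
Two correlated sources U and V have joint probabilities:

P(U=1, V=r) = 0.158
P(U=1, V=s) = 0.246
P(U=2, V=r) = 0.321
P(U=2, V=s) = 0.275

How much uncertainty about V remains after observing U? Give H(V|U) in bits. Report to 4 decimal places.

0.9835 bits

Marginals: p(U) = (0.4040, 0.5960), p(V) = (0.4790, 0.5210).
H(V|U) = Σ p(U) · H(V|U=·).
  U=1: p=0.4040, H(V|U=1) = 0.9655
  U=2: p=0.5960, H(V|U=2) = 0.9957
Weighted sum = 0.9835 bits.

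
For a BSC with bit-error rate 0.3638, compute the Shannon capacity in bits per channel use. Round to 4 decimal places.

Binary symmetric channel: C = 1 − h₂(ε) where h₂ is the binary entropy function.
h₂(0.3638) = −0.3638·log₂0.3638 − 0.6362·log₂0.6362 = 0.9458.
C = 1 − 0.9458 = 0.0542 bits per channel use.

0.0542 bits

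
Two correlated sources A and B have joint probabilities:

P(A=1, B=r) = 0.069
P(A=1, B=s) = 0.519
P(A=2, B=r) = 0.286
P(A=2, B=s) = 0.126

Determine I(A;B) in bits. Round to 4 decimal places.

0.2657 bits

Marginals: p(A) = (0.5880, 0.4120), p(B) = (0.3550, 0.6450).
I(A;B) = Σ p(x,y)·log₂[p(x,y)/(p(x)p(y))].
  (1,r): 0.069·log₂(0.3306) = -0.11020
  (1,s): 0.519·log₂(1.3685) = 0.23487
  (2,r): 0.286·log₂(1.9554) = 0.27670
  (2,s): 0.126·log₂(0.4741) = -0.13565
Sum = 0.2657 bits.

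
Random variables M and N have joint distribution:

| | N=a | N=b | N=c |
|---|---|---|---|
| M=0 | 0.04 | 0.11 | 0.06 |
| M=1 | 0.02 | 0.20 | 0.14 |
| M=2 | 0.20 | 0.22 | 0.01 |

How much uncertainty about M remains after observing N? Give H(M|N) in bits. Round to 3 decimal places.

Marginals: p(M) = (0.2100, 0.3600, 0.4300), p(N) = (0.2600, 0.5300, 0.2100).
H(M|N) = Σ p(N) · H(M|N=·).
  N=a: p=0.2600, H(M|N=a) = 0.9913
  N=b: p=0.5300, H(M|N=b) = 1.5279
  N=c: p=0.2100, H(M|N=c) = 1.1155
Weighted sum = 1.302 bits.

1.302 bits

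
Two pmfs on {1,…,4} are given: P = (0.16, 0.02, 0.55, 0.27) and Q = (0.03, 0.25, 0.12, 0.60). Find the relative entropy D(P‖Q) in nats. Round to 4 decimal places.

D(P‖Q) = Σ p·ln(p/q).
  0.16·ln(0.16/0.03) = 0.26784
  0.02·ln(0.02/0.25) = -0.05051
  0.55·ln(0.55/0.12) = 0.83733
  0.27·ln(0.27/0.60) = -0.21560
D(P‖Q) = 0.8391 nats.

0.8391 nats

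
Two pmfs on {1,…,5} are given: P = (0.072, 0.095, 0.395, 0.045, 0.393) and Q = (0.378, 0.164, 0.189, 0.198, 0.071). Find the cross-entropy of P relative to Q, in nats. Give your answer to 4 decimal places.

2.0123 nats

H(P,Q) = −Σ p·ln q.
  −0.072·ln(0.378) = 0.07005
  −0.095·ln(0.164) = 0.17175
  −0.395·ln(0.189) = 0.65807
  −0.045·ln(0.198) = 0.07288
  −0.393·ln(0.071) = 1.03951
H(P,Q) = 2.0123 nats.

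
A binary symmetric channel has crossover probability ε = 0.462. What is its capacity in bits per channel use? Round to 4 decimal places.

Binary symmetric channel: C = 1 − h₂(ε) where h₂ is the binary entropy function.
h₂(0.462) = −0.462·log₂0.462 − 0.538·log₂0.538 = 0.9958.
C = 1 − 0.9958 = 0.0042 bits per channel use.

0.0042 bits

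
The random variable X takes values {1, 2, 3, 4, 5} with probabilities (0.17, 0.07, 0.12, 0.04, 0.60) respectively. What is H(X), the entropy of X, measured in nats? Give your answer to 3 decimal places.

1.177 nats

H(X) = −Σ p·ln p.
  −(0.17)·ln(0.17) = 0.3012
  −(0.07)·ln(0.07) = 0.1861
  −(0.12)·ln(0.12) = 0.2544
  −(0.04)·ln(0.04) = 0.1288
  −(0.60)·ln(0.60) = 0.3065
Sum: 0.3012 + 0.1861 + 0.2544 + 0.1288 + 0.3065 = 1.177 nats.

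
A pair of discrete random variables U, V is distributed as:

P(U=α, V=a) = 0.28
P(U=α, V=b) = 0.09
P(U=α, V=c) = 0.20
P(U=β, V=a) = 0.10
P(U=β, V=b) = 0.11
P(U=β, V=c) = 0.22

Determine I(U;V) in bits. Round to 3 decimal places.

Marginals: p(U) = (0.5700, 0.4300), p(V) = (0.3800, 0.2000, 0.4200).
I(U;V) = Σ p(x,y)·log₂[p(x,y)/(p(x)p(y))].
  (α,a): 0.28·log₂(1.2927) = 0.1037
  (α,b): 0.09·log₂(0.7895) = -0.0307
  (α,c): 0.20·log₂(0.8354) = -0.0519
  (β,a): 0.10·log₂(0.6120) = -0.0708
  (β,b): 0.11·log₂(1.2791) = 0.0391
  (β,c): 0.22·log₂(1.2182) = 0.0626
Sum = 0.052 bits.

0.052 bits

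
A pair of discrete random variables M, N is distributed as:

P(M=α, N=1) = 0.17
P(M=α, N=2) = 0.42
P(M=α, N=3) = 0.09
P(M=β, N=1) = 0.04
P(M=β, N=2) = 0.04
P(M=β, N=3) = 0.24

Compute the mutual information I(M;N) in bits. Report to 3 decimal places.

Marginals: p(M) = (0.6800, 0.3200), p(N) = (0.2100, 0.4600, 0.3300).
I(M;N) = Σ p(x,y)·log₂[p(x,y)/(p(x)p(y))].
  (α,1): 0.17·log₂(1.1905) = 0.0428
  (α,2): 0.42·log₂(1.3427) = 0.1786
  (α,3): 0.09·log₂(0.4011) = -0.1186
  (β,1): 0.04·log₂(0.5952) = -0.0299
  (β,2): 0.04·log₂(0.2717) = -0.0752
  (β,3): 0.24·log₂(2.2727) = 0.2843
Sum = 0.282 bits.

0.282 bits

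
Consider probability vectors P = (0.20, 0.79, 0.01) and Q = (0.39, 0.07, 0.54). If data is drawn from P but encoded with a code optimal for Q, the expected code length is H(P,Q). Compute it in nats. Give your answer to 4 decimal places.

2.2953 nats

H(P,Q) = −Σ p·ln q.
  −0.20·ln(0.39) = 0.18832
  −0.79·ln(0.07) = 2.10082
  −0.01·ln(0.54) = 0.00616
H(P,Q) = 2.2953 nats.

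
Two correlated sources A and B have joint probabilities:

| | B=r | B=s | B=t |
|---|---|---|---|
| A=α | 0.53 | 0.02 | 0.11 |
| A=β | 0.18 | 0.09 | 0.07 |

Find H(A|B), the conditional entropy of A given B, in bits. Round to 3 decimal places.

0.829 bits

Chain rule: H(A|B) = H(A,B) − H(B).
Marginals: p(A) = (0.6600, 0.3400), p(B) = (0.7100, 0.1100, 0.1800).
H(A,B) = 1.9751 bits; H(B) = 1.1464 bits.
H(A|B) = 1.9751 − 1.1464 = 0.829 bits.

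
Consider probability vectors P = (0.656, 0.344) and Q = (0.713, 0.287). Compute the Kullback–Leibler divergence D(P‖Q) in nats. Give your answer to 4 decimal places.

D(P‖Q) = Σ p·ln(p/q).
  0.656·ln(0.656/0.713) = -0.05466
  0.344·ln(0.344/0.287) = 0.06232
D(P‖Q) = 0.0077 nats.

0.0077 nats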